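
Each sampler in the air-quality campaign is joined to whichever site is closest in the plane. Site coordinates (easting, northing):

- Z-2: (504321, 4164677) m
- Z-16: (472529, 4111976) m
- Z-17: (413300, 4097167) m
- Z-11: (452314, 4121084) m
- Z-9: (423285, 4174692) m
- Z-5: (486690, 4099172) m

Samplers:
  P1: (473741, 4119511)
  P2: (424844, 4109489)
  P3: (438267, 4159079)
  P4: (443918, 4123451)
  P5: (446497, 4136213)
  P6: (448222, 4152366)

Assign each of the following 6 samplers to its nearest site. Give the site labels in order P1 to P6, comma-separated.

P1 → Z-16 (d²=58245169.00)
P2 → Z-17 (d²=285095620.00)
P3 → Z-9 (d²=468226093.00)
P4 → Z-11 (d²=76095505.00)
P5 → Z-11 (d²=262724130.00)
P6 → Z-11 (d²=995307988.00)

Z-16, Z-17, Z-9, Z-11, Z-11, Z-11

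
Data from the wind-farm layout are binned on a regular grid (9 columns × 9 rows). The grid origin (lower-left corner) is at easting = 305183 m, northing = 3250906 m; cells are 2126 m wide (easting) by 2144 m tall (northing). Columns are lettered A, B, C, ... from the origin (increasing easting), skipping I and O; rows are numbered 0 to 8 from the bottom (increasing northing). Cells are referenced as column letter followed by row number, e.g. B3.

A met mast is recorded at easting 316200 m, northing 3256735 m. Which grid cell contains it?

F2

Column index: ⌊(316200 − 305183) / 2126⌋ = ⌊5.182⌋ = 5 → column F
Row offset from origin: ⌊(3256735 − 3250906) / 2144⌋ = ⌊2.719⌋ = 2 → row 2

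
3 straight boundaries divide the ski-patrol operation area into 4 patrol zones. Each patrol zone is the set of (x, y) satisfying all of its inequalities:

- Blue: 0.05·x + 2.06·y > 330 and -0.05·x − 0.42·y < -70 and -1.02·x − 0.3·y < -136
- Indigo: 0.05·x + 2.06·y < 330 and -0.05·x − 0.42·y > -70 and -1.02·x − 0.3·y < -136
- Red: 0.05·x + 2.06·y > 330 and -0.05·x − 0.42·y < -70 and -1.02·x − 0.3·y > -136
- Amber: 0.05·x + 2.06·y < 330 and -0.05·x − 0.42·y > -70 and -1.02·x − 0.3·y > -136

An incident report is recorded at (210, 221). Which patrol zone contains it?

0.05·210 + 2.06·221 = 465.760, which is > 330
-0.05·210 − 0.42·221 = -103.320, which is < -70
-1.02·210 − 0.3·221 = -280.500, which is < -136
This sign pattern matches Blue.

Blue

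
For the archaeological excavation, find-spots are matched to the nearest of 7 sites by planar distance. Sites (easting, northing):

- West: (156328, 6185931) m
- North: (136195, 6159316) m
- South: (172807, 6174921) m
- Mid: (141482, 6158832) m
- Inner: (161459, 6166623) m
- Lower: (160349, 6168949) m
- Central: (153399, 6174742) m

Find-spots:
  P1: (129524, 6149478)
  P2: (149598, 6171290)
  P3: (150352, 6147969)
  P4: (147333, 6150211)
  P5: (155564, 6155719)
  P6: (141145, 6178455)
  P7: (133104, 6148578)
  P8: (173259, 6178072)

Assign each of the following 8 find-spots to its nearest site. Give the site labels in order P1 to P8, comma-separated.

North, Central, Mid, Mid, Inner, Central, North, South

P1 → North (d²=141288485.00)
P2 → Central (d²=26363905.00)
P3 → Mid (d²=196681669.00)
P4 → Mid (d²=108555842.00)
P5 → Inner (d²=153648241.00)
P6 → Central (d²=163946885.00)
P7 → North (d²=124858925.00)
P8 → South (d²=10133105.00)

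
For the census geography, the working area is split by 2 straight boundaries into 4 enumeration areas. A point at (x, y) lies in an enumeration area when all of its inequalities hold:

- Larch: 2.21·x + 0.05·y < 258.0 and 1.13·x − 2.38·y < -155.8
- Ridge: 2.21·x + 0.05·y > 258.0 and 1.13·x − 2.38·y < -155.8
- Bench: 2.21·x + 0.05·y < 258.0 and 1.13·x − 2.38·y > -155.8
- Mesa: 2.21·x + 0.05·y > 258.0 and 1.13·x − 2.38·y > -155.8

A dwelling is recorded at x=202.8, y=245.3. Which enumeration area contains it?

2.21·202.8 + 0.05·245.3 = 460.453, which is > 258.0
1.13·202.8 − 2.38·245.3 = -354.650, which is < -155.8
This sign pattern matches Ridge.

Ridge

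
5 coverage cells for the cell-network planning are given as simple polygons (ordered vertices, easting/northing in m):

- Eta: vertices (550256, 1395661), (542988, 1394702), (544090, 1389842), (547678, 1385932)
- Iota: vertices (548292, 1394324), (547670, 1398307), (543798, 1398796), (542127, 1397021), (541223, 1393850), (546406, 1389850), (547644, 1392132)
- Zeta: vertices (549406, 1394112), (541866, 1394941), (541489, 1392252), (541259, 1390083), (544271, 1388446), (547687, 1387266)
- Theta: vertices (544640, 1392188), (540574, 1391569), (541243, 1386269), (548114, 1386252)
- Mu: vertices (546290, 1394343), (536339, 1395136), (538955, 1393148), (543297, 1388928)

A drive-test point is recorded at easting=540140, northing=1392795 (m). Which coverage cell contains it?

Cast a ray rightward from (540140, 1392795). For each polygon, the edges (by vertex number in listed order) whose endpoints lie on opposite sides of northing = 1392795, where each meets that height, and whether that is right or left of the point:
Eta: 2–3 at easting≈543420.4 (right), 4–1 at easting≈549496.6 (right) → 2 crossings.
Iota: 5–6 at easting≈542590.0 (right), 7–1 at easting≈547840.0 (right) → 2 crossings.
Zeta: 2–3 at easting≈541565.1 (right), 6–1 at easting≈549075.3 (right) → 2 crossings.
Theta: no edge straddles that height → 0 crossings.
Mu: 3–4 at easting≈539318.2 (left), 4–1 at easting≈545434.4 (right) → 1 crossing.
Only Mu has an odd count, so the point is inside Mu.

Mu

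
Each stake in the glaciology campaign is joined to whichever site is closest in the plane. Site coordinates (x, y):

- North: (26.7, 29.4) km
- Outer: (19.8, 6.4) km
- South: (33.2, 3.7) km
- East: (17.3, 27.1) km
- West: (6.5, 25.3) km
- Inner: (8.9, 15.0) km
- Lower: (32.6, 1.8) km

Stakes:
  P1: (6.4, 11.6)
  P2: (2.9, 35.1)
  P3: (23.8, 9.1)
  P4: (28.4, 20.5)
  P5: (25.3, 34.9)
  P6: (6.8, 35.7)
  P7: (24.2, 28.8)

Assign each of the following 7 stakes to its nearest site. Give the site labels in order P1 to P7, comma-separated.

P1 → Inner (d²=17.81)
P2 → West (d²=109.00)
P3 → Outer (d²=23.29)
P4 → North (d²=82.10)
P5 → North (d²=32.21)
P6 → West (d²=108.25)
P7 → North (d²=6.61)

Inner, West, Outer, North, North, West, North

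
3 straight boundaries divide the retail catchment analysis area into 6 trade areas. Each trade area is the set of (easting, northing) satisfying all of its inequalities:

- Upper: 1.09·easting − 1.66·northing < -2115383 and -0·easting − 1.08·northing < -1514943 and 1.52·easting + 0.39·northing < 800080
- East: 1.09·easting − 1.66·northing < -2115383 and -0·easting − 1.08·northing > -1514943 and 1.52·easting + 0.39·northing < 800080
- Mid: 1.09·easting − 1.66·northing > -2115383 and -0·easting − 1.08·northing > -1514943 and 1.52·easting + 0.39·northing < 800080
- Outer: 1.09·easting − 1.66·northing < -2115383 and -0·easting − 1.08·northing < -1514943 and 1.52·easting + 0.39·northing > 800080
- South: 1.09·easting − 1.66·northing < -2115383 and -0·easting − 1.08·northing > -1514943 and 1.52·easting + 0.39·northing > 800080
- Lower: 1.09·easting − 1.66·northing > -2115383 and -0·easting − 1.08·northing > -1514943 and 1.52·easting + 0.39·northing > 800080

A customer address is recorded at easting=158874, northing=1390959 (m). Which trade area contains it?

1.09·158874 − 1.66·1390959 = -2135819.280, which is < -2115383
-0·158874 − 1.08·1390959 = -1502235.720, which is > -1514943
1.52·158874 + 0.39·1390959 = 783962.490, which is < 800080
This sign pattern matches East.

East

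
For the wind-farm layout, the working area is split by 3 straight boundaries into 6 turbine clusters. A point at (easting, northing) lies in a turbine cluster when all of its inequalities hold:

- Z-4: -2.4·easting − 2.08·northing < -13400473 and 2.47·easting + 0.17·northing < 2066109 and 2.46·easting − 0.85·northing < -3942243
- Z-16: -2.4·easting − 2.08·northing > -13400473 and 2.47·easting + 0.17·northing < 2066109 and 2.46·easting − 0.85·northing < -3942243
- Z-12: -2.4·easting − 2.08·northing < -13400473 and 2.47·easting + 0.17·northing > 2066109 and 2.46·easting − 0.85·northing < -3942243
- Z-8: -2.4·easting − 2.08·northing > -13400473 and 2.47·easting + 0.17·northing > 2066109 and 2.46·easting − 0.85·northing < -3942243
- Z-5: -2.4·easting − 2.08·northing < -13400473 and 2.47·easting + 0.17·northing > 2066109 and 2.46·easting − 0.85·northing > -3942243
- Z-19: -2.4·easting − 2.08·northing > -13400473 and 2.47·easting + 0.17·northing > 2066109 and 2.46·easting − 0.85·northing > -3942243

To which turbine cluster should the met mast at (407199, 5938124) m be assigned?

-2.4·407199 − 2.08·5938124 = -13328575.520, which is > -13400473
2.47·407199 + 0.17·5938124 = 2015262.610, which is < 2066109
2.46·407199 − 0.85·5938124 = -4045695.860, which is < -3942243
This sign pattern matches Z-16.

Z-16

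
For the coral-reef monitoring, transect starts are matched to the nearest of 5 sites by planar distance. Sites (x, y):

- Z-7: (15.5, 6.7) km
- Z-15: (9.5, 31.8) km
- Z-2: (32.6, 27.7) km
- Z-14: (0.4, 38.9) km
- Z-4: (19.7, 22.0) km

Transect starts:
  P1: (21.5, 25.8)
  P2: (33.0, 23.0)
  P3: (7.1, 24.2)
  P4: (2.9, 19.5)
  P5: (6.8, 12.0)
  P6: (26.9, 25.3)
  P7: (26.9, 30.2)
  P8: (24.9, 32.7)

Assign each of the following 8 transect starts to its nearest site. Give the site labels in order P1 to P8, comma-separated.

P1 → Z-4 (d²=17.68)
P2 → Z-2 (d²=22.25)
P3 → Z-15 (d²=63.52)
P4 → Z-15 (d²=194.85)
P5 → Z-7 (d²=103.78)
P6 → Z-2 (d²=38.25)
P7 → Z-2 (d²=38.74)
P8 → Z-2 (d²=84.29)

Z-4, Z-2, Z-15, Z-15, Z-7, Z-2, Z-2, Z-2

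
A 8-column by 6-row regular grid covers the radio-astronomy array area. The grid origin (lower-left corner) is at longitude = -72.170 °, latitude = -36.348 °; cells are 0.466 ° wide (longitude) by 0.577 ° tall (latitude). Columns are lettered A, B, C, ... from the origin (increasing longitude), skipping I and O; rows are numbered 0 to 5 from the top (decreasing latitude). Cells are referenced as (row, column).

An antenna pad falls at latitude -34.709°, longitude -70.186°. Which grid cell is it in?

Column index: ⌊(-70.186 − -72.170) / 0.466⌋ = ⌊4.258⌋ = 4 → column E
Row offset from origin: ⌊(-34.709 − -36.348) / 0.577⌋ = ⌊2.841⌋ = 2 → row 3 (counted from top)

(3, E)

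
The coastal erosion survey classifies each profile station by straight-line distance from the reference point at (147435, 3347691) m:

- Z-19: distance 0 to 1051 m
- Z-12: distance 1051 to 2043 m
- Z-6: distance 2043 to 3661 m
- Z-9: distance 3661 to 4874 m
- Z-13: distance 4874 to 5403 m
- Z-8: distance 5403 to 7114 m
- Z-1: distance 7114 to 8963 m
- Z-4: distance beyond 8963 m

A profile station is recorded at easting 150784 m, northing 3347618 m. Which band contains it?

Distance = √((150784−147435)² + (3347618−3347691)²) = √(11215801.000 + 5329.000) = 3349.796 m.
2043 ≤ 3349.796 < 3661 → Z-6.

Z-6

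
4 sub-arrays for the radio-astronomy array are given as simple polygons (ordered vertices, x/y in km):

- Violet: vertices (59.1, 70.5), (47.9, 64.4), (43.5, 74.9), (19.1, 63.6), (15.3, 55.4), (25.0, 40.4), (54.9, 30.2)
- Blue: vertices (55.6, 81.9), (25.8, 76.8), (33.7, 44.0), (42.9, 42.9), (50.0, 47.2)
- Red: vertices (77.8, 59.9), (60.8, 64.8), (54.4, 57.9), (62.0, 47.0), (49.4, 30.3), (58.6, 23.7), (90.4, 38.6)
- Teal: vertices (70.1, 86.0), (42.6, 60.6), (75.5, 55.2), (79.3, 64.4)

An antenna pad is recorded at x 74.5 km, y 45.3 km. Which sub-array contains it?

Red

Cast a ray rightward from (74.5, 45.3). For each polygon, the edges (by vertex number in listed order) whose endpoints lie on opposite sides of y = 45.3, where each meets that height, and whether that is right or left of the point:
Violet: 5–6 at x≈21.83 (left), 7–1 at x≈56.47 (left) → 0 crossings.
Blue: 2–3 at x≈33.39 (left), 4–5 at x≈46.86 (left) → 0 crossings.
Red: 4–5 at x≈60.72 (left), 7–1 at x≈86.44 (right) → 1 crossing.
Teal: no edge straddles that height → 0 crossings.
Only Red has an odd count, so the point is inside Red.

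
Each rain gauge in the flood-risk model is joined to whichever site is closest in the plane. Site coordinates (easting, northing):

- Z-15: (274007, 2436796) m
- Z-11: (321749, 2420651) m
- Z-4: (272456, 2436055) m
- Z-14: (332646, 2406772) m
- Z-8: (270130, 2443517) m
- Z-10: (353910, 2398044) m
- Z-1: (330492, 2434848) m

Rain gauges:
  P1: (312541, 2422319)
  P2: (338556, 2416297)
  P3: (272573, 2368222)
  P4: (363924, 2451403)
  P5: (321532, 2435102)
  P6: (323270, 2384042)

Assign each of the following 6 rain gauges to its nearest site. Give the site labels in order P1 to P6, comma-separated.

Z-11, Z-14, Z-4, Z-1, Z-1, Z-14

P1 → Z-11 (d²=87569488.00)
P2 → Z-14 (d²=125653725.00)
P3 → Z-4 (d²=4601329578.00)
P4 → Z-1 (d²=1391766649.00)
P5 → Z-1 (d²=80346116.00)
P6 → Z-14 (d²=604562276.00)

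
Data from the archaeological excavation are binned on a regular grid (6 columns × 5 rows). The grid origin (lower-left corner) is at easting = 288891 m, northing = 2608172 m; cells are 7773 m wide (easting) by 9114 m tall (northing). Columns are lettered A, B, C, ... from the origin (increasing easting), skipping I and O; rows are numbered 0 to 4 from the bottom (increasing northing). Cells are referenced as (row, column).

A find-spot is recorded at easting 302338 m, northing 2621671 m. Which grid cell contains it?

(1, B)

Column index: ⌊(302338 − 288891) / 7773⌋ = ⌊1.730⌋ = 1 → column B
Row offset from origin: ⌊(2621671 − 2608172) / 9114⌋ = ⌊1.481⌋ = 1 → row 1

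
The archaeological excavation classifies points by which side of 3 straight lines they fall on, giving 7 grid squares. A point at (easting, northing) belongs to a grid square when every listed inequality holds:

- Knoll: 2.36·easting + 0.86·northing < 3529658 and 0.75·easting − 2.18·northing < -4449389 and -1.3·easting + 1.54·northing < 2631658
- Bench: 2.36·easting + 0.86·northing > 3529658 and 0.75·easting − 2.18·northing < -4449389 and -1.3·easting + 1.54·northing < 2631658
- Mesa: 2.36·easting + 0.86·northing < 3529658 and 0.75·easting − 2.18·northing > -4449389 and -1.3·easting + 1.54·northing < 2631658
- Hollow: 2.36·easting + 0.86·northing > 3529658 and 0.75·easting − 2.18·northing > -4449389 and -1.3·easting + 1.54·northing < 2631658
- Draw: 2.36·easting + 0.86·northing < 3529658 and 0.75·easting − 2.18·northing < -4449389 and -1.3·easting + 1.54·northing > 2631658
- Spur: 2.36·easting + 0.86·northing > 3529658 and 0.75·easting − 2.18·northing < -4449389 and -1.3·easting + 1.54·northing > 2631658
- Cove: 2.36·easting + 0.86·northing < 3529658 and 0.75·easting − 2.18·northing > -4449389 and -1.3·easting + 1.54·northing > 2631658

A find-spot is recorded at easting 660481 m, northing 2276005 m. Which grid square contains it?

2.36·660481 + 0.86·2276005 = 3516099.460, which is < 3529658
0.75·660481 − 2.18·2276005 = -4466330.150, which is < -4449389
-1.3·660481 + 1.54·2276005 = 2646422.400, which is > 2631658
This sign pattern matches Draw.

Draw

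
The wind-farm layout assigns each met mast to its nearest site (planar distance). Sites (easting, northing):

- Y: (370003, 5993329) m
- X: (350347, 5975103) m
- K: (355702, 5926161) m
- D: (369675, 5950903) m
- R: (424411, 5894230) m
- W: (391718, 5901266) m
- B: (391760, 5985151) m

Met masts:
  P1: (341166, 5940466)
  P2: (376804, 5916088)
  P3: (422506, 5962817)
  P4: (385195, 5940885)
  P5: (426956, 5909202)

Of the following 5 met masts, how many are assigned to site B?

1

P1 → K
P2 → W
P3 → B
P4 → D
P5 → R
1 of the 5 goes to B.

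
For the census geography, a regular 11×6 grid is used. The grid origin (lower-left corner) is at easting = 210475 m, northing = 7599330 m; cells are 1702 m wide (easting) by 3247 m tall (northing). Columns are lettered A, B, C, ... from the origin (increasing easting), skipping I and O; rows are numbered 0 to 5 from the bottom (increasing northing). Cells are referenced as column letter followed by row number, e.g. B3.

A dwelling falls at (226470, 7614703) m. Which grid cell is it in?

Column index: ⌊(226470 − 210475) / 1702⌋ = ⌊9.398⌋ = 9 → column K
Row offset from origin: ⌊(7614703 − 7599330) / 3247⌋ = ⌊4.735⌋ = 4 → row 4

K4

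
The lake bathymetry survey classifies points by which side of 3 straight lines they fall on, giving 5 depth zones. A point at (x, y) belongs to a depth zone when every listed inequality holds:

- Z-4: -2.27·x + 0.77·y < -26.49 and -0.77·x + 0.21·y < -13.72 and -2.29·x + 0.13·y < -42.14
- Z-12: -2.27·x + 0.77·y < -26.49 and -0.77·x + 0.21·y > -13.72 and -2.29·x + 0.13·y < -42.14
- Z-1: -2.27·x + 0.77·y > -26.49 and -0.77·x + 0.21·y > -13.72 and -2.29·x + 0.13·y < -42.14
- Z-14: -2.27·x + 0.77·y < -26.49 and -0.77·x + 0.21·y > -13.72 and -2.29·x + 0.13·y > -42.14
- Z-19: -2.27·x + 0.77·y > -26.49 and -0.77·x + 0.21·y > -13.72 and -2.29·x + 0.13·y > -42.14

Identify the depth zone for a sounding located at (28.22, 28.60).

Z-4

-2.27·28.22 + 0.77·28.60 = -42.037, which is < -26.49
-0.77·28.22 + 0.21·28.60 = -15.723, which is < -13.72
-2.29·28.22 + 0.13·28.60 = -60.906, which is < -42.14
This sign pattern matches Z-4.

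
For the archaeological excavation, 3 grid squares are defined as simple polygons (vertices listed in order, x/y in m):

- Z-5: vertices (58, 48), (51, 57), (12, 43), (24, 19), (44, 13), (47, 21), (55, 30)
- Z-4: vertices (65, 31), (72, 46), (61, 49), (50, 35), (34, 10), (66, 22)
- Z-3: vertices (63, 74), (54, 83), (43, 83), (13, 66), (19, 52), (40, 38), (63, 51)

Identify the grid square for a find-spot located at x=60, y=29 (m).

Z-4

Cast a ray rightward from (60, 29). For each polygon, the edges (by vertex number in listed order) whose endpoints lie on opposite sides of y = 29, where each meets that height, and whether that is right or left of the point:
Z-5: 3–4 at x≈19.0 (left), 6–7 at x≈54.1 (left) → 0 crossings.
Z-4: 4–5 at x≈46.2 (left), 6–1 at x≈65.2 (right) → 1 crossing.
Z-3: no edge straddles that height → 0 crossings.
Only Z-4 has an odd count, so the point is inside Z-4.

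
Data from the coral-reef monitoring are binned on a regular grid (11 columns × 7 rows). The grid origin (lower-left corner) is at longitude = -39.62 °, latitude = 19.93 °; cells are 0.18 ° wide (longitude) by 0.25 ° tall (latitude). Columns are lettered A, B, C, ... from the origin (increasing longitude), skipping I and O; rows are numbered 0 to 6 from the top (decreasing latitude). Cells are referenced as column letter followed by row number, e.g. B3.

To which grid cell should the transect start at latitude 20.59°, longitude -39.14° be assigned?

Column index: ⌊(-39.14 − -39.62) / 0.18⌋ = ⌊2.667⌋ = 2 → column C
Row offset from origin: ⌊(20.59 − 19.93) / 0.25⌋ = ⌊2.640⌋ = 2 → row 4 (counted from top)

C4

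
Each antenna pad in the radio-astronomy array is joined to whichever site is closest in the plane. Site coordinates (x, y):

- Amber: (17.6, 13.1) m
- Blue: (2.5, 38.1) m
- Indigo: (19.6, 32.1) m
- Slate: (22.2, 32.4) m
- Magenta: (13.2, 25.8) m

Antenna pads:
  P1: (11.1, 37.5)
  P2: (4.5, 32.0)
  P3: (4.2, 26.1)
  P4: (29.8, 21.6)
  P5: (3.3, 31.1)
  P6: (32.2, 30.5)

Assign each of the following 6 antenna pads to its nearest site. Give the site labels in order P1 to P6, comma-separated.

P1 → Blue (d²=74.32)
P2 → Blue (d²=41.21)
P3 → Magenta (d²=81.09)
P4 → Slate (d²=174.40)
P5 → Blue (d²=49.64)
P6 → Slate (d²=103.61)

Blue, Blue, Magenta, Slate, Blue, Slate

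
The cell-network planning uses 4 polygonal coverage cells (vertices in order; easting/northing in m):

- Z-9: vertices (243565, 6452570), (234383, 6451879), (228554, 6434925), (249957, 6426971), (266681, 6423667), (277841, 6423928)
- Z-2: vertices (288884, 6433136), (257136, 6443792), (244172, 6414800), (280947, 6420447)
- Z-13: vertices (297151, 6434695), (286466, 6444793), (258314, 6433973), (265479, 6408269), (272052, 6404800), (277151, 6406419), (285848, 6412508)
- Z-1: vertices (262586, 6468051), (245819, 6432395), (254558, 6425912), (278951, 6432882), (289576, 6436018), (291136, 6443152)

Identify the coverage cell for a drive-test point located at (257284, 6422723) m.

Z-2

Cast a ray rightward from (257284, 6422723). For each polygon, the edges (by vertex number in listed order) whose endpoints lie on opposite sides of northing = 6422723, where each meets that height, and whether that is right or left of the point:
Z-9: no edge straddles that height → 0 crossings.
Z-2: 2–3 at easting≈247714.8 (left), 4–1 at easting≈282370.6 (right) → 1 crossing.
Z-13: 3–4 at easting≈261449.9 (right), 7–1 at easting≈291052.0 (right) → 2 crossings.
Z-1: no edge straddles that height → 0 crossings.
Only Z-2 has an odd count, so the point is inside Z-2.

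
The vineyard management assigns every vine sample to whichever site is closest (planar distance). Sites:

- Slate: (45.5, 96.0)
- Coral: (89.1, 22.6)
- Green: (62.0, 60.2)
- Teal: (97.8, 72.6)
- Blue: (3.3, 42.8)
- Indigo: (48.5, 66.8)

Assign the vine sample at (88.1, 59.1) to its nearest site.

Teal

Squared distances to each site:
Slate: 3176.370; Coral: 1333.250; Green: 682.420; Teal: 276.340; Blue: 7456.730; Indigo: 1627.450.
Minimum at Teal.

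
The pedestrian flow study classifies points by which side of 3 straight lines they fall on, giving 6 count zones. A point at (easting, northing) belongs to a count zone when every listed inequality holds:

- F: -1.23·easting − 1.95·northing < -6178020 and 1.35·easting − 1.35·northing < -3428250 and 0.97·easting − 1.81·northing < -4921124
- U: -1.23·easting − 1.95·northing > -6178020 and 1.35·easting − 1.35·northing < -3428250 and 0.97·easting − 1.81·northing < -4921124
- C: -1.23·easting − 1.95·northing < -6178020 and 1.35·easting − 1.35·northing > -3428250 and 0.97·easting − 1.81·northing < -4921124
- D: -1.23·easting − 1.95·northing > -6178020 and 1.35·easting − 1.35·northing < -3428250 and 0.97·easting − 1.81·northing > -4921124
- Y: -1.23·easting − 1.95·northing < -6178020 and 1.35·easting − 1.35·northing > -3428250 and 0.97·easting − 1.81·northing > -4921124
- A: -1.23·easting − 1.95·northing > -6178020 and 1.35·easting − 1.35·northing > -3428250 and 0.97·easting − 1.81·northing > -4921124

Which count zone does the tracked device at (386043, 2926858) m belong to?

-1.23·386043 − 1.95·2926858 = -6182205.990, which is < -6178020
1.35·386043 − 1.35·2926858 = -3430100.250, which is < -3428250
0.97·386043 − 1.81·2926858 = -4923151.270, which is < -4921124
This sign pattern matches F.

F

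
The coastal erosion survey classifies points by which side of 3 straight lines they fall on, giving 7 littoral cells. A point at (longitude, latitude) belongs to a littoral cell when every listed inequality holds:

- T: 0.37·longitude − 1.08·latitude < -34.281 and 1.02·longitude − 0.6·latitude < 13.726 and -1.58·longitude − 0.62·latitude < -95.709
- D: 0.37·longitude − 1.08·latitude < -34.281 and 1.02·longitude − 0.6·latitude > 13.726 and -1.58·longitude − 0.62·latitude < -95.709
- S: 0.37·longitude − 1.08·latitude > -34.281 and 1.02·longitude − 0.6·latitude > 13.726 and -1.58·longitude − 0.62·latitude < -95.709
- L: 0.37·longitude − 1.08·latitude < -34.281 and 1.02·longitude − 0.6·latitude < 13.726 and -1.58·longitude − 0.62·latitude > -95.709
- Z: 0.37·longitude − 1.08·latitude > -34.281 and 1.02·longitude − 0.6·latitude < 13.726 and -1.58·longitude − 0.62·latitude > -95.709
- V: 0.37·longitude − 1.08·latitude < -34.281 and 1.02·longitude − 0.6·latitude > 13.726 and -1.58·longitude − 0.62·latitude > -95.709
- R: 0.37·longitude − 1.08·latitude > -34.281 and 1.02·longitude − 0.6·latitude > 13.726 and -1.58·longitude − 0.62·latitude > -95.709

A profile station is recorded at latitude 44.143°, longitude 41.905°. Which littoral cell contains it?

R

0.37·41.905 − 1.08·44.143 = -32.170, which is > -34.281
1.02·41.905 − 0.6·44.143 = 16.257, which is > 13.726
-1.58·41.905 − 0.62·44.143 = -93.579, which is > -95.709
This sign pattern matches R.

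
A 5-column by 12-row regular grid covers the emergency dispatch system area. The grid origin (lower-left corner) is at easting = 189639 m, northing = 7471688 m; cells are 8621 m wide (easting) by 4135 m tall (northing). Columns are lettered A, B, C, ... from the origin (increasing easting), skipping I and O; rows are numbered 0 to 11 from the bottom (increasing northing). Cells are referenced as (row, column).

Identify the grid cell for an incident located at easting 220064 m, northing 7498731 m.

(6, D)

Column index: ⌊(220064 − 189639) / 8621⌋ = ⌊3.529⌋ = 3 → column D
Row offset from origin: ⌊(7498731 − 7471688) / 4135⌋ = ⌊6.540⌋ = 6 → row 6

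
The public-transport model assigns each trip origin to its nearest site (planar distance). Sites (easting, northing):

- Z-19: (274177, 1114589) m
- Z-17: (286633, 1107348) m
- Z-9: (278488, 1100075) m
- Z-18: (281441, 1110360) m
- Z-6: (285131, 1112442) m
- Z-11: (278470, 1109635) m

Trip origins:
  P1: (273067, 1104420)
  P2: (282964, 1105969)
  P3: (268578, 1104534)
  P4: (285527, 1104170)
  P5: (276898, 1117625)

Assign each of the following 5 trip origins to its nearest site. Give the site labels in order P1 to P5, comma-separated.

P1 → Z-9 (d²=48266266.00)
P2 → Z-17 (d²=15363202.00)
P3 → Z-9 (d²=118090781.00)
P4 → Z-17 (d²=11322920.00)
P5 → Z-19 (d²=16621137.00)

Z-9, Z-17, Z-9, Z-17, Z-19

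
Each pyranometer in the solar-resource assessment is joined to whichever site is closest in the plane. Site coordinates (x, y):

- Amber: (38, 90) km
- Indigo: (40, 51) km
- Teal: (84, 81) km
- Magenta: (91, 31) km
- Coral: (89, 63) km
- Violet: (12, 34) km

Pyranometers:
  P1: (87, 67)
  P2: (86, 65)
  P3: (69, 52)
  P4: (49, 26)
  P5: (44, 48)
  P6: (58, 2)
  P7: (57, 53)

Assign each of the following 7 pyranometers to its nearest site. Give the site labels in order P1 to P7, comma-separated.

P1 → Coral (d²=20.00)
P2 → Coral (d²=13.00)
P3 → Coral (d²=521.00)
P4 → Indigo (d²=706.00)
P5 → Indigo (d²=25.00)
P6 → Magenta (d²=1930.00)
P7 → Indigo (d²=293.00)

Coral, Coral, Coral, Indigo, Indigo, Magenta, Indigo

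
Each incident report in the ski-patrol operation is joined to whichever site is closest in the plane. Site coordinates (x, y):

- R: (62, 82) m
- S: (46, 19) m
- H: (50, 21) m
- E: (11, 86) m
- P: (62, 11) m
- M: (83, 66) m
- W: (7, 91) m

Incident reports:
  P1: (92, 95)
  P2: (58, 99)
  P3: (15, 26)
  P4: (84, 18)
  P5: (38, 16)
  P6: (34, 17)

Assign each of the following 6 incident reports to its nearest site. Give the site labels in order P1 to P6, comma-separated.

P1 → M (d²=922.00)
P2 → R (d²=305.00)
P3 → S (d²=1010.00)
P4 → P (d²=533.00)
P5 → S (d²=73.00)
P6 → S (d²=148.00)

M, R, S, P, S, S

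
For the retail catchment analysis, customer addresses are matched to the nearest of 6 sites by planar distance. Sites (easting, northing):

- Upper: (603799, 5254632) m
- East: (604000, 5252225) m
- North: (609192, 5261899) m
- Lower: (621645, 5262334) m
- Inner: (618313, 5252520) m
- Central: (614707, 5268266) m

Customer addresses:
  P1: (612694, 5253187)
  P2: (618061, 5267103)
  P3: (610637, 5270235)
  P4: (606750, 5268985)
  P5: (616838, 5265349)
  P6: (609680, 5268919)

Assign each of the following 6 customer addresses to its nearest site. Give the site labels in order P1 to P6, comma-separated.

P1 → Inner (d²=32018050.00)
P2 → Central (d²=12601885.00)
P3 → Central (d²=20441861.00)
P4 → North (d²=56174760.00)
P5 → Central (d²=13050050.00)
P6 → Central (d²=25697138.00)

Inner, Central, Central, North, Central, Central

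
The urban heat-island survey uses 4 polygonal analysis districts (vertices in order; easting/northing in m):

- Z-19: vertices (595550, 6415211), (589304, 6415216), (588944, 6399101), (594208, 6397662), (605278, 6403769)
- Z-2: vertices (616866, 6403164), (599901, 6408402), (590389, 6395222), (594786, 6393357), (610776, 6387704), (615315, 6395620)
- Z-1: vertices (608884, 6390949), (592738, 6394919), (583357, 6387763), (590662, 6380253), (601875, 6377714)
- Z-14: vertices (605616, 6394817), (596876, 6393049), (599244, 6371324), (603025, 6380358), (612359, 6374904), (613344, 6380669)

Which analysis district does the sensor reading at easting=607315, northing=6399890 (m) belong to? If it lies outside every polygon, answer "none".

Cast a ray rightward from (607315, 6399890). For each polygon, the edges (by vertex number in listed order) whose endpoints lie on opposite sides of northing = 6399890, where each meets that height, and whether that is right or left of the point:
Z-19: 2–3 at easting≈588961.6 (left), 4–5 at easting≈598246.6 (left) → 0 crossings.
Z-2: 2–3 at easting≈593757.9 (left), 6–1 at easting≈616192.9 (right) → 1 crossing.
Z-1: no edge straddles that height → 0 crossings.
Z-14: no edge straddles that height → 0 crossings.
Only Z-2 has an odd count, so the point is inside Z-2.

Z-2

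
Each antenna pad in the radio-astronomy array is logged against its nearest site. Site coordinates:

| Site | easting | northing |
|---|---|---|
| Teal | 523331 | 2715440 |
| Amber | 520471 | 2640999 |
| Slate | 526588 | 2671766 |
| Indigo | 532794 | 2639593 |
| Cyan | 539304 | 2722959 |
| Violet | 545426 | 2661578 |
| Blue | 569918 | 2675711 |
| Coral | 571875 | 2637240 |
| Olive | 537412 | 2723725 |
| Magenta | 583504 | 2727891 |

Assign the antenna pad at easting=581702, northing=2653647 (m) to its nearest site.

Coral

Squared distances to each site:
Teal: 7225548490.000; Amber: 3909207265.000; Slate: 3365851157.000; Indigo: 2589507380.000; Cyan: 6601743748.000; Violet: 1378848937.000; Blue: 625682752.000; Coral: 365759578.000; Olive: 6872530184.000; Magenta: 5515418740.000.
Minimum at Coral.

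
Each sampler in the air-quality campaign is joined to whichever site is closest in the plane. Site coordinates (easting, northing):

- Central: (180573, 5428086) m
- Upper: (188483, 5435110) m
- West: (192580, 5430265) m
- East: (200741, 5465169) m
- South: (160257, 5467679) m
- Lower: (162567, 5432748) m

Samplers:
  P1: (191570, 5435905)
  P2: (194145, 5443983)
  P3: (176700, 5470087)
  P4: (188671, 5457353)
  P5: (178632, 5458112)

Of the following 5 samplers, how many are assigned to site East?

P1 → Upper
P2 → Upper
P3 → South
P4 → East
P5 → South
1 of the 5 goes to East.

1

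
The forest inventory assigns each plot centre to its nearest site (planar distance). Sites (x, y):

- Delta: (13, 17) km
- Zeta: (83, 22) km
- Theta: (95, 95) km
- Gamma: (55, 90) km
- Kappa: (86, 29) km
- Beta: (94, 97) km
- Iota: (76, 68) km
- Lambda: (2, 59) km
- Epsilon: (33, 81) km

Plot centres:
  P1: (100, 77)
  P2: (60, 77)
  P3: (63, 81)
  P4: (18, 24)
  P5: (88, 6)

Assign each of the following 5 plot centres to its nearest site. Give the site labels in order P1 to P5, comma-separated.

Theta, Gamma, Gamma, Delta, Zeta

P1 → Theta (d²=349.00)
P2 → Gamma (d²=194.00)
P3 → Gamma (d²=145.00)
P4 → Delta (d²=74.00)
P5 → Zeta (d²=281.00)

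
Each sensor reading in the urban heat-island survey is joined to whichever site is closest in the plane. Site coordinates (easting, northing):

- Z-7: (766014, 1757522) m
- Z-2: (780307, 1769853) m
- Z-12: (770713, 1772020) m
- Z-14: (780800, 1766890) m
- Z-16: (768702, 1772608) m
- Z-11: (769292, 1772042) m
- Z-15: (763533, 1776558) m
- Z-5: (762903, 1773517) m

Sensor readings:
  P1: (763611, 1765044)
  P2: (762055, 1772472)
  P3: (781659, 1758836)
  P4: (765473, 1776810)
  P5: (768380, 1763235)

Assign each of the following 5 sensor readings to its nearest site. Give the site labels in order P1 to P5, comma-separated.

Z-7, Z-5, Z-14, Z-15, Z-7

P1 → Z-7 (d²=62354893.00)
P2 → Z-5 (d²=1811129.00)
P3 → Z-14 (d²=65604797.00)
P4 → Z-15 (d²=3827104.00)
P5 → Z-7 (d²=38236325.00)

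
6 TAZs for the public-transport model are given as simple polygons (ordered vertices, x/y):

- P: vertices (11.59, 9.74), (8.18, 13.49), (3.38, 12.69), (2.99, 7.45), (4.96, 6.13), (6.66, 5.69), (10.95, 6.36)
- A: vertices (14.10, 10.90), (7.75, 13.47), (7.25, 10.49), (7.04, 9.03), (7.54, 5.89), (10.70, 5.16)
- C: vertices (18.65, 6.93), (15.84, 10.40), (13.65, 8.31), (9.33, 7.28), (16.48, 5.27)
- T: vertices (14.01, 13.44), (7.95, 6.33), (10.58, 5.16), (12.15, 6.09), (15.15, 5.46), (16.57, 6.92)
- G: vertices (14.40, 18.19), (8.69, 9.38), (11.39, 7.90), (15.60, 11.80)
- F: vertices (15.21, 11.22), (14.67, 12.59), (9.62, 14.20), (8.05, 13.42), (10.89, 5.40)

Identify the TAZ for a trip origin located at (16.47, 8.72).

Cast a ray rightward from (16.47, 8.72). For each polygon, the edges (by vertex number in listed order) whose endpoints lie on opposite sides of y = 8.72, where each meets that height, and whether that is right or left of the point:
P: 3–4 at x≈3.085 (left), 7–1 at x≈11.397 (left) → 0 crossings.
A: 4–5 at x≈7.089 (left), 6–1 at x≈12.809 (left) → 0 crossings.
C: 1–2 at x≈17.200 (right), 2–3 at x≈14.080 (left) → 1 crossing.
T: 1–2 at x≈9.987 (left), 6–1 at x≈15.863 (left) → 0 crossings.
G: 2–3 at x≈9.894 (left), 3–4 at x≈12.275 (left) → 0 crossings.
F: 4–5 at x≈9.714 (left), 5–1 at x≈13.354 (left) → 0 crossings.
Only C has an odd count, so the point is inside C.

C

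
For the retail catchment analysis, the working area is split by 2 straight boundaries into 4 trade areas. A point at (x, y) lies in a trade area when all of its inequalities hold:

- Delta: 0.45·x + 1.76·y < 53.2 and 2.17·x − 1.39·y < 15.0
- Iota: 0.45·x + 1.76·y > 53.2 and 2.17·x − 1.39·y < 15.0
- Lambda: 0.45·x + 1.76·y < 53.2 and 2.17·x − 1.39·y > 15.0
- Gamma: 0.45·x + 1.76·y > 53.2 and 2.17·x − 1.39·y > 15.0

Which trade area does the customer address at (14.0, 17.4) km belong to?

0.45·14.0 + 1.76·17.4 = 36.924, which is < 53.2
2.17·14.0 − 1.39·17.4 = 6.194, which is < 15.0
This sign pattern matches Delta.

Delta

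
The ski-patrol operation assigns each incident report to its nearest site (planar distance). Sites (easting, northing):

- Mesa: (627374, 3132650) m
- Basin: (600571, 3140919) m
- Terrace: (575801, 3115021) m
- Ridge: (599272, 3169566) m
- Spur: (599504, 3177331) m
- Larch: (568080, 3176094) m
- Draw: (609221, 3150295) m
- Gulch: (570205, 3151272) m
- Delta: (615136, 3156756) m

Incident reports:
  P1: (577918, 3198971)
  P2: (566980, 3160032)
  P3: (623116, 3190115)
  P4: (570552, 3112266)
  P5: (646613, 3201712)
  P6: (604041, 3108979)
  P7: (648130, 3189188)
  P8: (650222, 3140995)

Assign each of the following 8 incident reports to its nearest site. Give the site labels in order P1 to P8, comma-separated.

Larch, Gulch, Spur, Terrace, Spur, Terrace, Delta, Mesa

P1 → Larch (d²=620143373.00)
P2 → Gulch (d²=87138225.00)
P3 → Spur (d²=720957200.00)
P4 → Terrace (d²=35142026.00)
P5 → Spur (d²=2813691042.00)
P6 → Terrace (d²=834003364.00)
P7 → Delta (d²=2140438660.00)
P8 → Mesa (d²=591670129.00)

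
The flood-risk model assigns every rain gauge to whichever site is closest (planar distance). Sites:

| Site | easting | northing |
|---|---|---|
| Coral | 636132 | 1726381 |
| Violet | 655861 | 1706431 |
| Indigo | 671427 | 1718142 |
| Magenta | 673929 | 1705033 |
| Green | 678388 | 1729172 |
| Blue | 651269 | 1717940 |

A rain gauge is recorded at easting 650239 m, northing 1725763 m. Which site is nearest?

Blue

Squared distances to each site:
Coral: 199389373.000; Violet: 405333108.000; Indigo: 507010985.000; Magenta: 990949000.000; Green: 803987482.000; Blue: 62260229.000.
Minimum at Blue.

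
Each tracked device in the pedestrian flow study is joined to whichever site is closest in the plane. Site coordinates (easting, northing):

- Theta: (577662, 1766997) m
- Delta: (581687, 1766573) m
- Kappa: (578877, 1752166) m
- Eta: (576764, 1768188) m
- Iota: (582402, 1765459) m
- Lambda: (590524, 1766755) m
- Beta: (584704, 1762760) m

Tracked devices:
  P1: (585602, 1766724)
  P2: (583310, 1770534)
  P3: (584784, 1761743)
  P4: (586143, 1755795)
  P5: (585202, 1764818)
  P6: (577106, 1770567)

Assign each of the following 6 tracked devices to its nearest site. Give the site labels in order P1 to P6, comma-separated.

Iota, Delta, Beta, Beta, Beta, Eta

P1 → Iota (d²=11840225.00)
P2 → Delta (d²=18323650.00)
P3 → Beta (d²=1040689.00)
P4 → Beta (d²=50581946.00)
P5 → Beta (d²=4483368.00)
P6 → Eta (d²=5776605.00)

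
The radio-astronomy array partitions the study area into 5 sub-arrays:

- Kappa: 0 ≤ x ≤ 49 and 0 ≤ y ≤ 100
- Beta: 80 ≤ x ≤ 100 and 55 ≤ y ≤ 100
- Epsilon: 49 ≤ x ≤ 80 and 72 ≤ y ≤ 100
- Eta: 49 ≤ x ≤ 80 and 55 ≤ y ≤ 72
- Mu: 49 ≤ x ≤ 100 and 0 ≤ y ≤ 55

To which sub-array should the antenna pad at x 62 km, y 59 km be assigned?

The point has x = 62 and y = 59.
Only Eta satisfies 49 ≤ x ≤ 80 and 55 ≤ y ≤ 72.

Eta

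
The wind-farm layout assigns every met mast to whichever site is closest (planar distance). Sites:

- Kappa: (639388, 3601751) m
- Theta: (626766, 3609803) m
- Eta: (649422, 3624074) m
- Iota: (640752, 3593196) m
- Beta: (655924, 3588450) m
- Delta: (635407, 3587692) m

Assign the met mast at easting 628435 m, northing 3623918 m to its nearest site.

Squared distances to each site:
Kappa: 611344098.000; Theta: 202018786.000; Eta: 440478505.000; Iota: 1095549773.000; Beta: 2013624145.000; Delta: 1360931860.000.
Minimum at Theta.

Theta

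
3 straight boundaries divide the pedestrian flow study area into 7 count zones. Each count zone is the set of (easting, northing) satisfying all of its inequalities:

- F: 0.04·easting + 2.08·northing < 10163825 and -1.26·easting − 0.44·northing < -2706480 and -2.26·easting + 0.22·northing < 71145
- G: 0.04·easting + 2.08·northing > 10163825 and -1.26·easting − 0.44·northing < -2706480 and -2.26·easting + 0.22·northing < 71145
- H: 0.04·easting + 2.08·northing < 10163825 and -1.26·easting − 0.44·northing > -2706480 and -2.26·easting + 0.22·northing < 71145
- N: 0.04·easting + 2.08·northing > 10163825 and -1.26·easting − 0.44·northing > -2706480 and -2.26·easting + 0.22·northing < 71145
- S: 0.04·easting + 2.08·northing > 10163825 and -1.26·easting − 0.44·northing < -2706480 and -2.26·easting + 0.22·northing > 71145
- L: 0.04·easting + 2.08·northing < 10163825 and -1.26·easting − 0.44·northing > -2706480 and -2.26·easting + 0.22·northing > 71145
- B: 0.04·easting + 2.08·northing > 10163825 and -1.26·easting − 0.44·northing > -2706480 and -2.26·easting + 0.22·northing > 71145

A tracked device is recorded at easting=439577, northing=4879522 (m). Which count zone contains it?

B

0.04·439577 + 2.08·4879522 = 10166988.840, which is > 10163825
-1.26·439577 − 0.44·4879522 = -2700856.700, which is > -2706480
-2.26·439577 + 0.22·4879522 = 80050.820, which is > 71145
This sign pattern matches B.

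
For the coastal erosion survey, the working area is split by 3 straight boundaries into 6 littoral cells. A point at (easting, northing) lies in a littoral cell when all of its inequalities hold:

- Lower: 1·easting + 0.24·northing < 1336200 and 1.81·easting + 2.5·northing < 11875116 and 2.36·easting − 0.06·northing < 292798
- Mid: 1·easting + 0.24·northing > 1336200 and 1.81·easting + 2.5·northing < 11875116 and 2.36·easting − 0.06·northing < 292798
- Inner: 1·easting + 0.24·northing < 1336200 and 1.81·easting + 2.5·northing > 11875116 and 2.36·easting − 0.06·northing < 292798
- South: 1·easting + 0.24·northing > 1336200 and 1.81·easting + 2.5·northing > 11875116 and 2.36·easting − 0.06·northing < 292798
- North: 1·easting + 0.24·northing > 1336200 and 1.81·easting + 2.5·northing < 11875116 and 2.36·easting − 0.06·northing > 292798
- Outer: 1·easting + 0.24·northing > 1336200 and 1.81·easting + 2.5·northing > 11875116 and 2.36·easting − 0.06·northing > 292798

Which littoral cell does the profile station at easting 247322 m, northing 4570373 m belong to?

North

1·247322 + 0.24·4570373 = 1344211.520, which is > 1336200
1.81·247322 + 2.5·4570373 = 11873585.320, which is < 11875116
2.36·247322 − 0.06·4570373 = 309457.540, which is > 292798
This sign pattern matches North.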